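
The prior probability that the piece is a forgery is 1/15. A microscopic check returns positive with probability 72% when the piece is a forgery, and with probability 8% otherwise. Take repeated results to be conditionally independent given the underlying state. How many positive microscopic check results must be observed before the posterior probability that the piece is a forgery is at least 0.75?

2

Prior odds = (1/15)/(14/15) = 1/14.
Likelihood ratio of a positive result = 0.72/0.08 = 9.
Target odds: 0.75 ÷ 0.25 = 3.
Need (1/14) × 9ⁿ ≥ 3, i.e. 9ⁿ ≥ 42.
9¹ = 9 falls short of 42 but 9² = 81 reaches it, so n = 2.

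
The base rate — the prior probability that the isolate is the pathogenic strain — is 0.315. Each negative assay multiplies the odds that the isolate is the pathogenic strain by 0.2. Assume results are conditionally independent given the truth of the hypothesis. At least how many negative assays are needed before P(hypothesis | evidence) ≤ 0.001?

Prior odds: 0.315 ÷ 0.685 = 63/137.
Likelihood ratio per negative assay = 0.2.
Target posterior odds = 0.001/0.999 = 1/999.
Require 0.2ⁿ ≤ 1/999 ÷ (63/137) = 137/62937.
0.2³ = 0.008 is still above 137/62937 but 0.2⁴ = 0.0016 is at or below it, so n = 4.

4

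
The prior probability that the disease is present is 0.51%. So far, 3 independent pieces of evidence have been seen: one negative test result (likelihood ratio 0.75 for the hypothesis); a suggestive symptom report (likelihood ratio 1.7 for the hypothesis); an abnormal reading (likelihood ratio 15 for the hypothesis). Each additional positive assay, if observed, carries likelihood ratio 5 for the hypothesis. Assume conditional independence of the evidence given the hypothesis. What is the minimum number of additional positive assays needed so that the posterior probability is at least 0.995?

5

Prior odds = 0.0051/0.9949 = 51/9949.
Combined Bayes factor of the evidence already in hand = 0.75 × 1.7 × 15 = 19.125.
Odds after that evidence = (51/9949) × 19.125 = 7803/79592.
Target odds = 0.995/0.005 = 199.
Need 5ⁿ ≥ 199 ÷ (7803/79592) = 15838808/7803.
5⁴ = 625 falls short of 15838808/7803 but 5⁵ = 3125 reaches it, so n = 5.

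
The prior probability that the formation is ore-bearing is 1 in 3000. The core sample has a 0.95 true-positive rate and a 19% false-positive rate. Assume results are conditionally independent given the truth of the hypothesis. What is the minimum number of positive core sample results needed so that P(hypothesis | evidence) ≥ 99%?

8

Prior odds = (1/3000)/(2999/3000) = 1/2999.
Likelihood ratio of a positive result = 0.95/0.19 = 5.
Target posterior odds = 0.99/0.01 = 99.
Require 5ⁿ ≥ 99 ÷ (1/2999) = 296901.
5⁷ = 78125 falls short of 296901 but 5⁸ = 390625 reaches it, so n = 8.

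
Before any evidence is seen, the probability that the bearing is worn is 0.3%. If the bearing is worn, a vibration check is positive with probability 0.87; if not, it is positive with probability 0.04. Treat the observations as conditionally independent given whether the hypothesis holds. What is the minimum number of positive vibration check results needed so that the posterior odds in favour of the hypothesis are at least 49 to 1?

4

Prior odds: 0.003 ÷ 0.997 = 3/997.
Likelihood ratio of a positive = 0.87/0.04 = 21.75.
Target odds = 49.
Need (3/997) × 21.75ⁿ ≥ 49, i.e. 21.75ⁿ ≥ 48853/3.
21.75³ = 658503/64 falls short of 48853/3 but 21.75⁴ = 57289761/256 reaches it, so n = 4.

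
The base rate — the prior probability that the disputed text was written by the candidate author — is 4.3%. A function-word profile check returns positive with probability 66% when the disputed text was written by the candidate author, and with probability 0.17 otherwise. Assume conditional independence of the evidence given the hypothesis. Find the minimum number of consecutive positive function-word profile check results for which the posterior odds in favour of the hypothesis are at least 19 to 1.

Prior odds: 0.043 ÷ 0.957 = 43/957.
Likelihood ratio of a positive result = 0.66/0.17 = 66/17.
Target odds = 19.
Require (66/17)ⁿ ≥ 19 ÷ (43/957) = 18183/43.
(66/17)⁴ = 18974736/83521 falls short of 18183/43 but (66/17)⁵ ≈882.013 reaches it, so n = 5.

5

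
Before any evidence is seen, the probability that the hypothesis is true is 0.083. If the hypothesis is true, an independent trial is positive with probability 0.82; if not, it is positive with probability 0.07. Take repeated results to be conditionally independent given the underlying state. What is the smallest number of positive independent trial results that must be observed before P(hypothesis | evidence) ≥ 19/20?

3

Prior odds = 0.083/0.917 = 83/917.
Likelihood ratio of a positive = 0.82/0.07 = 82/7.
Target posterior odds = 0.95/0.05 = 19.
Need (83/917) × (82/7)ⁿ ≥ 19, i.e. (82/7)ⁿ ≥ 17423/83.
(82/7)² = 6724/49 falls short of 17423/83 but (82/7)³ = 551368/343 reaches it, so n = 3.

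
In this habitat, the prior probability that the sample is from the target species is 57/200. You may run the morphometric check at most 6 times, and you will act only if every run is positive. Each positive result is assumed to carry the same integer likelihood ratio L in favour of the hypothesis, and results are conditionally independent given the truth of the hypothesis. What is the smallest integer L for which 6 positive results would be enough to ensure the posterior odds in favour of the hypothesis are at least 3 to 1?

2

Prior odds = 0.285/0.715 = 57/143.
Target odds = 3.
Need L⁶ ≥ 3 ÷ (57/143) = 143/19.
1⁶ = 1 < 143/19 ≤ 64 = 2⁶, so L = 2.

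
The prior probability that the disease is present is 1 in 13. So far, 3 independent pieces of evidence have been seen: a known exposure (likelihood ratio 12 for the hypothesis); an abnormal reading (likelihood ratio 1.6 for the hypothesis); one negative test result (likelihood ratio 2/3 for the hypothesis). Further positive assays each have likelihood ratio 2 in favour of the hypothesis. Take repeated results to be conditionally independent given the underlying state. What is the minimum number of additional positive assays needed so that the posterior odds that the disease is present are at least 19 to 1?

5

Prior odds = (1/13)/(12/13) = 1/12.
Combined Bayes factor of the evidence already in hand = 12 × 1.6 × (2/3) = 12.8.
Odds after that evidence = (1/12) × 12.8 = 16/15.
Target odds = 19.
Need 2ⁿ ≥ 19 ÷ (16/15) = 17.8125.
2⁴ = 16 falls short of 17.8125 but 2⁵ = 32 reaches it, so n = 5.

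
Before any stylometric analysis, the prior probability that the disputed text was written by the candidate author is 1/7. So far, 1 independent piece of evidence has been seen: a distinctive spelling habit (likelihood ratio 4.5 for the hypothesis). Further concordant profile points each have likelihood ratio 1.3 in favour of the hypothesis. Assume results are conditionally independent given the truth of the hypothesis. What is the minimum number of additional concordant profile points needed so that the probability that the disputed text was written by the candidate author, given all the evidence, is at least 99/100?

19

Prior odds = (1/7)/(6/7) = 1/6.
Bayes factor of the evidence already in hand = 4.5.
Odds after that evidence = (1/6) × 4.5 = 0.75.
Target odds = 0.99/0.01 = 99.
Need 1.3ⁿ ≥ 99 ÷ 0.75 = 132.
1.3¹⁸ ≈112.455 falls short of 132 but 1.3¹⁹ ≈146.192 reaches it, so n = 19.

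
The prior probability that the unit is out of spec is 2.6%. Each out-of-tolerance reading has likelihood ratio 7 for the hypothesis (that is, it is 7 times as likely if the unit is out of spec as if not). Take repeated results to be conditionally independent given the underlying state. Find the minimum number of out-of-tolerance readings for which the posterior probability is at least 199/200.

Prior odds = 0.026/0.974 = 13/487.
Likelihood ratio per out-of-tolerance reading = 7.
Target odds: 0.995 ÷ 0.005 = 199.
Need (13/487) × 7ⁿ ≥ 199, i.e. 7ⁿ ≥ 96913/13.
7⁴ = 2401 falls short of 96913/13 but 7⁵ = 16807 reaches it, so n = 5.

5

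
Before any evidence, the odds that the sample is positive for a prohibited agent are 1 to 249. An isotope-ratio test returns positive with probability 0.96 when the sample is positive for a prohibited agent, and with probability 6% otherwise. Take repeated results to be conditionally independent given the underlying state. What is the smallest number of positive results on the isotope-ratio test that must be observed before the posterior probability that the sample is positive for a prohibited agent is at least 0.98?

4

Prior odds = 1/249.
Likelihood ratio of a positive result = 0.96/0.06 = 16.
Target odds: 0.98 ÷ 0.02 = 49.
Require 16ⁿ ≥ 49 ÷ (1/249) = 12201.
16³ = 4096 falls short of 12201 but 16⁴ = 65536 reaches it, so n = 4.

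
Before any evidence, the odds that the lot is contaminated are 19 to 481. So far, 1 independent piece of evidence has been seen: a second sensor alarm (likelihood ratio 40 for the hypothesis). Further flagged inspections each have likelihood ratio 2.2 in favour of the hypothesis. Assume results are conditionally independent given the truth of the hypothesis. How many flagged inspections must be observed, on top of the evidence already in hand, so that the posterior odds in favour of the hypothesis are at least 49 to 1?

Prior odds = 19/481.
Bayes factor of the evidence already in hand = 40.
Odds after that evidence = (19/481) × 40 = 760/481.
Target odds = 49.
Need 2.2ⁿ ≥ 49 ÷ (760/481) = 23569/760.
2.2⁴ = 23.4256 falls short of 23569/760 but 2.2⁵ = 51.53632 reaches it, so n = 5.

5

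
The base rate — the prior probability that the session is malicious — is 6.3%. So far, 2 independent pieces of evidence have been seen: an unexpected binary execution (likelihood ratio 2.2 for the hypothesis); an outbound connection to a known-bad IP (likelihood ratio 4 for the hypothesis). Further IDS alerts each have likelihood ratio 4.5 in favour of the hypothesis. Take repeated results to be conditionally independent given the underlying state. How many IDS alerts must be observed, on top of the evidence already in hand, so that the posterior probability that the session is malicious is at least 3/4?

Prior odds = 0.063/0.937 = 63/937.
Combined Bayes factor of the evidence already in hand = 2.2 × 4 = 8.8.
Odds after that evidence = (63/937) × 8.8 = 2772/4685.
Target odds = 0.75/0.25 = 3.
Need 4.5ⁿ ≥ 3 ÷ (2772/4685) = 4685/924.
4.5¹ = 4.5 falls short of 4685/924 but 4.5² = 20.25 reaches it, so n = 2.

2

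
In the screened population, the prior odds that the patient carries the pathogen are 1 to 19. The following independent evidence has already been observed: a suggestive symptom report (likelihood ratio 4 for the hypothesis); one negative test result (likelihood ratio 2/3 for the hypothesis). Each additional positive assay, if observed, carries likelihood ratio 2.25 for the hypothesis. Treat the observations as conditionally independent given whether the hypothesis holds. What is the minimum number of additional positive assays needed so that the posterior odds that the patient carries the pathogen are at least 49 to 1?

8

Prior odds = 1/19.
Combined Bayes factor of the evidence already in hand = 4 × (2/3) = 8/3.
Odds after that evidence = (1/19) × 8/3 = 8/57.
Target odds = 49.
Need 2.25ⁿ ≥ 49 ÷ (8/57) = 349.125.
2.25⁷ = 4782969/16384 falls short of 349.125 but 2.25⁸ = 43046721/65536 reaches it, so n = 8.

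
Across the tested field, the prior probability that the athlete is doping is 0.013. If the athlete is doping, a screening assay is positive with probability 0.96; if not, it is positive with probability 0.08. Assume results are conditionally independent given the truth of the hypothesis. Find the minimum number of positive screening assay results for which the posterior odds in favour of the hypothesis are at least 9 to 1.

3

Prior odds = 0.013/0.987 = 13/987.
Likelihood ratio of a positive = 0.96/0.08 = 12.
Target odds = 9.
Require 12ⁿ ≥ 9 ÷ (13/987) = 8883/13.
12² = 144 falls short of 8883/13 but 12³ = 1728 reaches it, so n = 3.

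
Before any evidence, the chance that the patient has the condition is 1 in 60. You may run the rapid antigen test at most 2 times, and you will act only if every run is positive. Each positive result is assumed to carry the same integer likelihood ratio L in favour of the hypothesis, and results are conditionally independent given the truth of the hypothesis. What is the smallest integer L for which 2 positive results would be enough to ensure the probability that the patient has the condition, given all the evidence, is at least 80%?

Prior odds = (1/60)/(59/60) = 1/59.
Target odds = 0.8/0.2 = 4.
Need L² ≥ 4 ÷ (1/59) = 236.
15² = 225 < 236 ≤ 256 = 16², so L = 16.

16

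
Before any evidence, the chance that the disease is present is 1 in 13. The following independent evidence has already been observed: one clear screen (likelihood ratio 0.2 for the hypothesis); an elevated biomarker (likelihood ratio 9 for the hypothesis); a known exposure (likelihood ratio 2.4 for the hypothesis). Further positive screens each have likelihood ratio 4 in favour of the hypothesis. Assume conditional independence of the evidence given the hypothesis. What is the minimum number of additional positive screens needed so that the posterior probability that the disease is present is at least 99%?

Prior odds = (1/13)/(12/13) = 1/12.
Combined Bayes factor of the evidence already in hand = 0.2 × 9 × 2.4 = 4.32.
Odds after that evidence = (1/12) × 4.32 = 0.36.
Target odds = 0.99/0.01 = 99.
Need 4ⁿ ≥ 99 ÷ 0.36 = 275.
4⁴ = 256 falls short of 275 but 4⁵ = 1024 reaches it, so n = 5.

5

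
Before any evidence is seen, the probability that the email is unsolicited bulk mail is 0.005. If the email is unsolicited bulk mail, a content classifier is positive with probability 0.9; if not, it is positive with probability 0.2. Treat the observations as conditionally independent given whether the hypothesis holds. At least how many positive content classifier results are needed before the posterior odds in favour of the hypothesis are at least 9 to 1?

5

Prior odds: 0.005 ÷ 0.995 = 1/199.
Likelihood ratio of a positive = 0.9/0.2 = 4.5.
Target odds = 9.
Require 4.5ⁿ ≥ 9 ÷ (1/199) = 1791.
4.5⁴ = 410.0625 falls short of 1791 but 4.5⁵ = 1845.28125 reaches it, so n = 5.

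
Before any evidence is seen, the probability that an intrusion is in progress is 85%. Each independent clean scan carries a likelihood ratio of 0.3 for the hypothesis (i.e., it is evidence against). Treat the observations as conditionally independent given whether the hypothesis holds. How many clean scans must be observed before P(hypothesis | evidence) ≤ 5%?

4

Prior odds = 0.85/0.15 = 17/3.
Likelihood ratio per clean scan = 0.3.
Target posterior odds = 0.05/0.95 = 1/19.
Require 0.3ⁿ ≤ 1/19 ÷ (17/3) = 3/323.
0.3³ = 0.027 is still above 3/323 but 0.3⁴ = 0.0081 is at or below it, so n = 4.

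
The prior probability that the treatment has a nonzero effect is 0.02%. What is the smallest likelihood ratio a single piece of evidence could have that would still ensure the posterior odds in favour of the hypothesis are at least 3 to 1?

14997

Prior odds = 0.0002/0.9998 = 1/4999.
Target odds = 3.
Required Bayes factor = 3 ÷ (1/4999) = 14997.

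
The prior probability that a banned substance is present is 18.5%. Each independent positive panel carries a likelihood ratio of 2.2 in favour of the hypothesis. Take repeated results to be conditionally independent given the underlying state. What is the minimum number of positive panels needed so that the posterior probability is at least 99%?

8

Prior odds = 0.185/0.815 = 37/163.
Likelihood ratio per positive panel = 2.2.
Target odds: 0.99 ÷ 0.01 = 99.
Need (37/163) × 2.2ⁿ ≥ 99, i.e. 2.2ⁿ ≥ 16137/37.
2.2⁷ = 19487171/78125 falls short of 16137/37 but 2.2⁸ = 214358881/390625 reaches it, so n = 8.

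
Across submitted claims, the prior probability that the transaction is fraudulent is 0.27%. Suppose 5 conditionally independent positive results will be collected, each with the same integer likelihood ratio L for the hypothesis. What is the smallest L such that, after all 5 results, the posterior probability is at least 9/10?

Prior odds = 0.0027/0.9973 = 27/9973.
Target odds = 0.9/0.1 = 9.
Need L⁵ ≥ 9 ÷ (27/9973) = 9973/3.
5⁵ = 3125 < 9973/3 ≤ 7776 = 6⁵, so L = 6.

6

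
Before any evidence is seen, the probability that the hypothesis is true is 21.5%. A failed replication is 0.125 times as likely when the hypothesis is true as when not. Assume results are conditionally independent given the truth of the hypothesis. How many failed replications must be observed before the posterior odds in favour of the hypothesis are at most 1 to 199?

2

Prior odds = 0.215/0.785 = 43/157.
Likelihood ratio per failed replication = 0.125.
Target odds = 1/199.
Need (43/157) × 0.125ⁿ ≤ 1/199, i.e. 0.125ⁿ ≤ 157/8557.
0.125¹ = 0.125 is still above 157/8557 but 0.125² = 0.015625 is at or below it, so n = 2.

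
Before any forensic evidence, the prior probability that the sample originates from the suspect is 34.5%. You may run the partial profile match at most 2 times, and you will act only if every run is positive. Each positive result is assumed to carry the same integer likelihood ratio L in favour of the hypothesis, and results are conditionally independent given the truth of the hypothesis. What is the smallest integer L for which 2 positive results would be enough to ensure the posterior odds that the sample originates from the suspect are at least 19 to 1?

7

Prior odds = 0.345/0.655 = 69/131.
Target odds = 19.
Need L² ≥ 19 ÷ (69/131) = 2489/69.
6² = 36 < 2489/69 ≤ 49 = 7², so L = 7.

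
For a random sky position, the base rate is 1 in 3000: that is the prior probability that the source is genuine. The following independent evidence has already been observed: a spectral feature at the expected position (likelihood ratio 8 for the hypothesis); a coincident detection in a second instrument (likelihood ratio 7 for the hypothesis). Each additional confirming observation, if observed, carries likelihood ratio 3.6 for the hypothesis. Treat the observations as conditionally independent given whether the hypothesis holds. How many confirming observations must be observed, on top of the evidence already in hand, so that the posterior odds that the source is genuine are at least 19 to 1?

6

Prior odds = (1/3000)/(2999/3000) = 1/2999.
Combined Bayes factor of the evidence already in hand = 8 × 7 = 56.
Odds after that evidence = (1/2999) × 56 = 56/2999.
Target odds = 19.
Need 3.6ⁿ ≥ 19 ÷ (56/2999) = 56981/56.
3.6⁵ = 604.66176 falls short of 56981/56 but 3.6⁶ = 34012224/15625 reaches it, so n = 6.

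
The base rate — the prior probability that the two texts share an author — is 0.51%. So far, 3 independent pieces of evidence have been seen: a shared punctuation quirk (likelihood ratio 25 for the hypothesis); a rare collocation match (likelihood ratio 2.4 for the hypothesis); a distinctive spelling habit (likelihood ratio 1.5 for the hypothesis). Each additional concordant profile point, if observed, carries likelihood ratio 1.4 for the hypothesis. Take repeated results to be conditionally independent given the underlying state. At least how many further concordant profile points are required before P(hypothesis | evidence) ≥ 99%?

16

Prior odds = 0.0051/0.9949 = 51/9949.
Combined Bayes factor of the evidence already in hand = 25 × 2.4 × 1.5 = 90.
Odds after that evidence = (51/9949) × 90 = 4590/9949.
Target odds = 0.99/0.01 = 99.
Need 1.4ⁿ ≥ 99 ÷ (4590/9949) = 109439/510.
1.4¹⁵ ≈155.568 falls short of 109439/510 but 1.4¹⁶ ≈217.795 reaches it, so n = 16.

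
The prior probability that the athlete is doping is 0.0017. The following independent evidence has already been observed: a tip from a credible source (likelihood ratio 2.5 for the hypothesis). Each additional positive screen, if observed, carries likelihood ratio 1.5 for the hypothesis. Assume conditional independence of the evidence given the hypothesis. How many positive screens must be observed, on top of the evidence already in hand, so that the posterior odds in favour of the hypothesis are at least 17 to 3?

18

Prior odds = 0.0017/0.9983 = 17/9983.
Bayes factor of the evidence already in hand = 2.5.
Odds after that evidence = (17/9983) × 2.5 = 85/19966.
Target odds = 17/3.
Need 1.5ⁿ ≥ 17/3 ÷ (85/19966) = 19966/15.
1.5¹⁷ = 129140163/131072 falls short of 19966/15 but 1.5¹⁸ = 387420489/262144 reaches it, so n = 18.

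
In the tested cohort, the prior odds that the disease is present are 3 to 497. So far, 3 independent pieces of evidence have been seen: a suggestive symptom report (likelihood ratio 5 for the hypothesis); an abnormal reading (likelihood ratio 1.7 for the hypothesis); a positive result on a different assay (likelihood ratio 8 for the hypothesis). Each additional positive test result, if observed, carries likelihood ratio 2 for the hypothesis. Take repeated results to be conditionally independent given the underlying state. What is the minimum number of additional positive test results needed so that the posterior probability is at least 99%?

Prior odds = 3/497.
Combined Bayes factor of the evidence already in hand = 5 × 1.7 × 8 = 68.
Odds after that evidence = (3/497) × 68 = 204/497.
Target odds = 0.99/0.01 = 99.
Need 2ⁿ ≥ 99 ÷ (204/497) = 16401/68.
2⁷ = 128 falls short of 16401/68 but 2⁸ = 256 reaches it, so n = 8.

8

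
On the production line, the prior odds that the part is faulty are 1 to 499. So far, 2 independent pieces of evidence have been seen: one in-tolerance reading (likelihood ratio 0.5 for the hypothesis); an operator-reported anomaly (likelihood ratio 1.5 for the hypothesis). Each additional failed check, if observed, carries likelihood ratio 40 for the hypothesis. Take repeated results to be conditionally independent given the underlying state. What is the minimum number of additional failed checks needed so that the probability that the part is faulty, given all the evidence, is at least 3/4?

Prior odds = 1/499.
Combined Bayes factor of the evidence already in hand = 0.5 × 1.5 = 0.75.
Odds after that evidence = (1/499) × 0.75 = 3/1996.
Target odds = 0.75/0.25 = 3.
Need 40ⁿ ≥ 3 ÷ (3/1996) = 1996.
40² = 1600 falls short of 1996 but 40³ = 64000 reaches it, so n = 3.

3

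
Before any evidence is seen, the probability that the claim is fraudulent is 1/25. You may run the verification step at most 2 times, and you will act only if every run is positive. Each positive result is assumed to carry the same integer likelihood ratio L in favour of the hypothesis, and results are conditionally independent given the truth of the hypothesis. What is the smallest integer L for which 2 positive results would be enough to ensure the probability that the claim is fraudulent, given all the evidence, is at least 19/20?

Prior odds = 0.04/0.96 = 1/24.
Target odds = 0.95/0.05 = 19.
Need L² ≥ 19 ÷ (1/24) = 456.
21² = 441 < 456 ≤ 484 = 22², so L = 22.

22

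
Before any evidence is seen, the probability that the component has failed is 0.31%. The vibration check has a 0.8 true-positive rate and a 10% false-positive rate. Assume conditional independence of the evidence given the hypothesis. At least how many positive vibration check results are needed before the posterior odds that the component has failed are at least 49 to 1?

5

Prior odds: 0.0031 ÷ 0.9969 = 31/9969.
Likelihood ratio of a positive result = 0.8/0.1 = 8.
Target odds = 49.
Require 8ⁿ ≥ 49 ÷ (31/9969) = 488481/31.
8⁴ = 4096 falls short of 488481/31 but 8⁵ = 32768 reaches it, so n = 5.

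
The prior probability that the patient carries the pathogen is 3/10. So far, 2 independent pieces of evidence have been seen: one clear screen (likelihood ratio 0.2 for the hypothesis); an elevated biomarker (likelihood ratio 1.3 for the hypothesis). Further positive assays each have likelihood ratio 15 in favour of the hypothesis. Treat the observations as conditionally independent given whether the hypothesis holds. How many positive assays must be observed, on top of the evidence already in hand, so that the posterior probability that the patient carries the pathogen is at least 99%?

Prior odds = 0.3/0.7 = 3/7.
Combined Bayes factor of the evidence already in hand = 0.2 × 1.3 = 0.26.
Odds after that evidence = (3/7) × 0.26 = 39/350.
Target odds = 0.99/0.01 = 99.
Need 15ⁿ ≥ 99 ÷ (39/350) = 11550/13.
15² = 225 falls short of 11550/13 but 15³ = 3375 reaches it, so n = 3.

3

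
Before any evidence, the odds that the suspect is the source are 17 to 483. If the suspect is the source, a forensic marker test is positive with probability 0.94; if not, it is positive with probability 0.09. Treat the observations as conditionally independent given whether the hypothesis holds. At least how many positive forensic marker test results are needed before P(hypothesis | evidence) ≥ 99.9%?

5

Prior odds = 17/483.
Likelihood ratio of a positive = 0.94/0.09 = 94/9.
Target posterior odds = 0.999/0.001 = 999.
Require (94/9)ⁿ ≥ 999 ÷ (17/483) = 482517/17.
(94/9)⁴ = 78074896/6561 falls short of 482517/17 but (94/9)⁵ ≈124287 reaches it, so n = 5.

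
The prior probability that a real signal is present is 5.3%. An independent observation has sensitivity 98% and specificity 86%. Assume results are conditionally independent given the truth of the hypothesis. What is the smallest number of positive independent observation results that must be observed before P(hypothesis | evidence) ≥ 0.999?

6

Prior odds = 0.053/0.947 = 53/947.
False-positive rate = 1 − 0.86 = 0.14; likelihood ratio of a positive = 0.98/0.14 = 7.
Target posterior odds = 0.999/0.001 = 999.
Require 7ⁿ ≥ 999 ÷ (53/947) = 946053/53.
7⁵ = 16807 falls short of 946053/53 but 7⁶ = 117649 reaches it, so n = 6.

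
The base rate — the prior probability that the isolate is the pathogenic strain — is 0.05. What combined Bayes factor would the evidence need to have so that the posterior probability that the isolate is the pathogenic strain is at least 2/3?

Prior odds = 0.05/0.95 = 1/19.
Target odds = (2/3)/(1/3) = 2.
Required Bayes factor = 2 ÷ (1/19) = 38.

38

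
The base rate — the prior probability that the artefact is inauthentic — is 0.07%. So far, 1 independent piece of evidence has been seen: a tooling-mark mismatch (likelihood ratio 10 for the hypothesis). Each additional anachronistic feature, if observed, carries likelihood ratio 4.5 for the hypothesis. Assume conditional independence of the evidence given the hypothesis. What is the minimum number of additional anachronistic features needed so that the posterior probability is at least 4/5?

Prior odds = 0.0007/0.9993 = 7/9993.
Bayes factor of the evidence already in hand = 10.
Odds after that evidence = (7/9993) × 10 = 70/9993.
Target odds = 0.8/0.2 = 4.
Need 4.5ⁿ ≥ 4 ÷ (70/9993) = 19986/35.
4.5⁴ = 410.0625 falls short of 19986/35 but 4.5⁵ = 1845.28125 reaches it, so n = 5.

5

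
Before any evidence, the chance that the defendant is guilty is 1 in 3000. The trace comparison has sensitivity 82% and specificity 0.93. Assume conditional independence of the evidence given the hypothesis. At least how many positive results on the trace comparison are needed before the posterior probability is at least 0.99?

Prior odds: (1/3000) ÷ (2999/3000) = 1/2999.
False-positive rate = 1 − 0.93 = 0.07; likelihood ratio of a positive = 0.82/0.07 = 82/7.
Target odds: 0.99 ÷ 0.01 = 99.
Need (1/2999) × (82/7)ⁿ ≥ 99, i.e. (82/7)ⁿ ≥ 296901.
(82/7)⁵ ≈220587 falls short of 296901 but (82/7)⁶ ≈2.58401e+06 reaches it, so n = 6.

6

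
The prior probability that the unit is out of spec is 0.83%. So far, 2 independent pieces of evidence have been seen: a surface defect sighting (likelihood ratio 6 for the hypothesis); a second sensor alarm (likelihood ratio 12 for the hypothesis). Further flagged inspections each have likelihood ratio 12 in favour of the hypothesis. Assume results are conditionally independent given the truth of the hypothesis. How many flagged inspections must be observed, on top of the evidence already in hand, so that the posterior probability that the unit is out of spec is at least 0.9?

Prior odds = 0.0083/0.9917 = 83/9917.
Combined Bayes factor of the evidence already in hand = 6 × 12 = 72.
Odds after that evidence = (83/9917) × 72 = 5976/9917.
Target odds = 0.9/0.1 = 9.
Need 12ⁿ ≥ 9 ÷ (5976/9917) = 9917/664.
12¹ = 12 falls short of 9917/664 but 12² = 144 reaches it, so n = 2.

2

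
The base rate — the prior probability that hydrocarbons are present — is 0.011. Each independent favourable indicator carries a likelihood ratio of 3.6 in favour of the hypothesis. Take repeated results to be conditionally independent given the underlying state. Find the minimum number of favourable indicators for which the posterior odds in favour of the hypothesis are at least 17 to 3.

Prior odds: 0.011 ÷ 0.989 = 11/989.
Likelihood ratio per favourable indicator = 3.6.
Target odds = 17/3.
Need (11/989) × 3.6ⁿ ≥ 17/3, i.e. 3.6ⁿ ≥ 16813/33.
3.6⁴ = 167.9616 falls short of 16813/33 but 3.6⁵ = 604.66176 reaches it, so n = 5.

5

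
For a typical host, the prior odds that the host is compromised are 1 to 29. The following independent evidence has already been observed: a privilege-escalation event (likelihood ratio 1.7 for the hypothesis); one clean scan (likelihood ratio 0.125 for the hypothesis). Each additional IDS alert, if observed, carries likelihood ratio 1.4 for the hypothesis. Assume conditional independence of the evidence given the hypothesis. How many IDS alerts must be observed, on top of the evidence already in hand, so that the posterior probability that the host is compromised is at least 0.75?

Prior odds = 1/29.
Combined Bayes factor of the evidence already in hand = 1.7 × 0.125 = 0.2125.
Odds after that evidence = (1/29) × 0.2125 = 17/2320.
Target odds = 0.75/0.25 = 3.
Need 1.4ⁿ ≥ 3 ÷ (17/2320) = 6960/17.
1.4¹⁷ ≈304.913 falls short of 6960/17 but 1.4¹⁸ ≈426.879 reaches it, so n = 18.

18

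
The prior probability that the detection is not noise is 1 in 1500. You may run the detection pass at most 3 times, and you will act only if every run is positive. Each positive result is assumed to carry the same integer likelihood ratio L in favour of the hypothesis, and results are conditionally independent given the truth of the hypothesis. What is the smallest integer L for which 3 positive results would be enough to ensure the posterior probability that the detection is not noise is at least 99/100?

Prior odds = (1/1500)/(1499/1500) = 1/1499.
Target odds = 0.99/0.01 = 99.
Need L³ ≥ 99 ÷ (1/1499) = 148401.
52³ = 140608 < 148401 ≤ 148877 = 53³, so L = 53.

53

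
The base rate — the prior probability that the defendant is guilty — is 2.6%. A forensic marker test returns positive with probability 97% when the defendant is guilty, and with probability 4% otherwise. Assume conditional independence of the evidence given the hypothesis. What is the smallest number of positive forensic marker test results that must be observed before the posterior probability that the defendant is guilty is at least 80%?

Prior odds: 0.026 ÷ 0.974 = 13/487.
Likelihood ratio of a positive result = 0.97/0.04 = 24.25.
Target posterior odds = 0.8/0.2 = 4.
Need (13/487) × 24.25ⁿ ≥ 4, i.e. 24.25ⁿ ≥ 1948/13.
24.25¹ = 24.25 falls short of 1948/13 but 24.25² = 588.0625 reaches it, so n = 2.

2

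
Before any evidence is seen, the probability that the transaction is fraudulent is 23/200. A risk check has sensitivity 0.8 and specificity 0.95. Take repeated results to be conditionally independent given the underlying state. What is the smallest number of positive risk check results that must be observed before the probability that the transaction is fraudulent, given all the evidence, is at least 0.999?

4

Prior odds = 0.115/0.885 = 23/177.
False-positive rate = 1 − 0.95 = 0.05; likelihood ratio of a positive = 0.8/0.05 = 16.
Target odds: 0.999 ÷ 0.001 = 999.
Need (23/177) × 16ⁿ ≥ 999, i.e. 16ⁿ ≥ 176823/23.
16³ = 4096 falls short of 176823/23 but 16⁴ = 65536 reaches it, so n = 4.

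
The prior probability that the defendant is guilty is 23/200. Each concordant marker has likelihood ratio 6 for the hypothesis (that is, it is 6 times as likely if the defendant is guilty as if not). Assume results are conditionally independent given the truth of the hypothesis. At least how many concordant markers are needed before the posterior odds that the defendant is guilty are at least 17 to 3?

3

Prior odds = 0.115/0.885 = 23/177.
Likelihood ratio per concordant marker = 6.
Target odds = 17/3.
Require 6ⁿ ≥ 17/3 ÷ (23/177) = 1003/23.
6² = 36 falls short of 1003/23 but 6³ = 216 reaches it, so n = 3.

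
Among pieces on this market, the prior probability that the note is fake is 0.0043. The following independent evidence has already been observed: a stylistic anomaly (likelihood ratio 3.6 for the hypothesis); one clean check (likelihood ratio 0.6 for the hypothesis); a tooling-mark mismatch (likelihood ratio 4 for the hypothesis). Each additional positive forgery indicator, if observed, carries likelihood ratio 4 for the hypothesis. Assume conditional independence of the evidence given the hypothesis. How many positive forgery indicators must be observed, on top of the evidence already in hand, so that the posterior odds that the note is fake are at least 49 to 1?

6

Prior odds = 0.0043/0.9957 = 43/9957.
Combined Bayes factor of the evidence already in hand = 3.6 × 0.6 × 4 = 8.64.
Odds after that evidence = (43/9957) × 8.64 = 3096/82975.
Target odds = 49.
Need 4ⁿ ≥ 49 ÷ (3096/82975) = 4065775/3096.
4⁵ = 1024 falls short of 4065775/3096 but 4⁶ = 4096 reaches it, so n = 6.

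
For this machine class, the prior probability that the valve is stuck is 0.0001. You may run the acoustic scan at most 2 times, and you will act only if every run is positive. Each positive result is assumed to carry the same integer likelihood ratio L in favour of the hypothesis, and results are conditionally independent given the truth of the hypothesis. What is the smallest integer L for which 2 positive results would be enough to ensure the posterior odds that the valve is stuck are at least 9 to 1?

Prior odds = 0.0001/0.9999 = 1/9999.
Target odds = 9.
Need L² ≥ 9 ÷ (1/9999) = 89991.
299² = 89401 < 89991 ≤ 90000 = 300², so L = 300.

300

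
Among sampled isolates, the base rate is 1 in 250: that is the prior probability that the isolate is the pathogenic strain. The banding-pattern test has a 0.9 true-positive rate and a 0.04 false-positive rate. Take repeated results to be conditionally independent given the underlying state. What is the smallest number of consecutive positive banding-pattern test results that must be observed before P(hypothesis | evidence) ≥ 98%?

Prior odds = 0.004/0.996 = 1/249.
Likelihood ratio of a positive result = 0.9/0.04 = 22.5.
Target posterior odds = 0.98/0.02 = 49.
Require 22.5ⁿ ≥ 49 ÷ (1/249) = 12201.
22.5³ = 11390.625 falls short of 12201 but 22.5⁴ = 256289.0625 reaches it, so n = 4.

4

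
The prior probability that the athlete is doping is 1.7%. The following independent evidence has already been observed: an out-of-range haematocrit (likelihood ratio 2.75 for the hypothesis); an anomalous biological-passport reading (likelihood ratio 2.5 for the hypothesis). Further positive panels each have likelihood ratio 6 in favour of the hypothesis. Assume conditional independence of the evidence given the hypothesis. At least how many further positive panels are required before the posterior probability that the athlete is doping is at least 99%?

Prior odds = 0.017/0.983 = 17/983.
Combined Bayes factor of the evidence already in hand = 2.75 × 2.5 = 6.875.
Odds after that evidence = (17/983) × 6.875 = 935/7864.
Target odds = 0.99/0.01 = 99.
Need 6ⁿ ≥ 99 ÷ (935/7864) = 70776/85.
6³ = 216 falls short of 70776/85 but 6⁴ = 1296 reaches it, so n = 4.

4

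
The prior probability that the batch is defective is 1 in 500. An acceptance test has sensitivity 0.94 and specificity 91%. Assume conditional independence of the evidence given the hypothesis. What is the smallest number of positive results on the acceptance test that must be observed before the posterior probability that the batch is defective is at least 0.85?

4

Prior odds: 0.002 ÷ 0.998 = 1/499.
False-positive rate = 1 − 0.91 = 0.09; likelihood ratio of a positive = 0.94/0.09 = 94/9.
Target odds: 0.85 ÷ 0.15 = 17/3.
Need (1/499) × (94/9)ⁿ ≥ 17/3, i.e. (94/9)ⁿ ≥ 8483/3.
(94/9)³ = 830584/729 falls short of 8483/3 but (94/9)⁴ = 78074896/6561 reaches it, so n = 4.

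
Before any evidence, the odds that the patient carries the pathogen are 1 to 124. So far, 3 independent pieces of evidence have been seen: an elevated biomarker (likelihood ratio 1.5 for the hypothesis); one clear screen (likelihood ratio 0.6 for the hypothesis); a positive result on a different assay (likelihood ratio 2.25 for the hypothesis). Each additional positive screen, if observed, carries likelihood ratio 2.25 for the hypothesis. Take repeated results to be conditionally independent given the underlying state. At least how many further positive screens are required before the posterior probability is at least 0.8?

Prior odds = 1/124.
Combined Bayes factor of the evidence already in hand = 1.5 × 0.6 × 2.25 = 2.025.
Odds after that evidence = (1/124) × 2.025 = 81/4960.
Target odds = 0.8/0.2 = 4.
Need 2.25ⁿ ≥ 4 ÷ (81/4960) = 19840/81.
2.25⁶ = 531441/4096 falls short of 19840/81 but 2.25⁷ = 4782969/16384 reaches it, so n = 7.

7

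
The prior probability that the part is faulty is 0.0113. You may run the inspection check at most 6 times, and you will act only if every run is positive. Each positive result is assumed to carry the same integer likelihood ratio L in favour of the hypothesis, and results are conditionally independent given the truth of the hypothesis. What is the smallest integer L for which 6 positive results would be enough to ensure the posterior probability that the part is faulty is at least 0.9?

Prior odds = 0.0113/0.9887 = 113/9887.
Target odds = 0.9/0.1 = 9.
Need L⁶ ≥ 9 ÷ (113/9887) = 88983/113.
3⁶ = 729 < 88983/113 ≤ 4096 = 4⁶, so L = 4.

4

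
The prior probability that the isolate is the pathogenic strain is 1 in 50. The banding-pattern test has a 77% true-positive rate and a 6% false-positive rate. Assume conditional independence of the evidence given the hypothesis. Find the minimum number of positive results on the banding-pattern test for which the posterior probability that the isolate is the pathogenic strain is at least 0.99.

4

Prior odds = 0.02/0.98 = 1/49.
Likelihood ratio of a positive result = 0.77/0.06 = 77/6.
Target posterior odds = 0.99/0.01 = 99.
Need (1/49) × (77/6)ⁿ ≥ 99, i.e. (77/6)ⁿ ≥ 4851.
(77/6)³ = 456533/216 falls short of 4851 but (77/6)⁴ = 35153041/1296 reaches it, so n = 4.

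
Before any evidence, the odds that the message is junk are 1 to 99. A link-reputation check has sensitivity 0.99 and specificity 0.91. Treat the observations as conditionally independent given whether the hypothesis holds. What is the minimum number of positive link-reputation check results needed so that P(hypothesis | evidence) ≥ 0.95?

Prior odds = 1/99.
False-positive rate = 1 − 0.91 = 0.09; likelihood ratio of a positive = 0.99/0.09 = 11.
Target posterior odds = 0.95/0.05 = 19.
Need (1/99) × 11ⁿ ≥ 19, i.e. 11ⁿ ≥ 1881.
11³ = 1331 falls short of 1881 but 11⁴ = 14641 reaches it, so n = 4.

4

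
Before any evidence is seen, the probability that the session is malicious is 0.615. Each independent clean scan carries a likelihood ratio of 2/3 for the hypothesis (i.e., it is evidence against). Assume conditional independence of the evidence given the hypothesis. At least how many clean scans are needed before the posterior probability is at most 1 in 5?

Prior odds: 0.615 ÷ 0.385 = 123/77.
Likelihood ratio per clean scan = 2/3.
Target posterior odds = 0.2/0.8 = 0.25.
Need (123/77) × (2/3)ⁿ ≤ 0.25, i.e. (2/3)ⁿ ≤ 77/492.
(2/3)⁴ = 16/81 is still above 77/492 but (2/3)⁵ = 32/243 is at or below it, so n = 5.

5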